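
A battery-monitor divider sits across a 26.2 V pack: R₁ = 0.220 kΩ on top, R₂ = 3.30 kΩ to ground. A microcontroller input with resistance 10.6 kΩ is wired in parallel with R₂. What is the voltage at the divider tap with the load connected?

The load sits in parallel with R₂: R₂‖R_L = (3300 × 10600) / (3300 + 10600) = 2517 Ω.
V_out = 26.2 × 2517 / (220 + 2517) = 26.2 × 2517/2737 = 24.1 V.
(Unloaded it would have been 24.6 V.)

V_out ≈ 24.1 V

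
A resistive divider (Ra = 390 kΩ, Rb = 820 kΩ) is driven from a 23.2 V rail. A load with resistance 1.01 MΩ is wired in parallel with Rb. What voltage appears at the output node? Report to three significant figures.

The load sits in parallel with Rb: Rb‖R_L = (820 × 1010) / (820 + 1010) = 452.6 kΩ.
V_out = 23.2 × 452.6 / (390 + 452.6) = 23.2 × 452.6/842.6 = 12.5 V.

V_out ≈ 12.5 V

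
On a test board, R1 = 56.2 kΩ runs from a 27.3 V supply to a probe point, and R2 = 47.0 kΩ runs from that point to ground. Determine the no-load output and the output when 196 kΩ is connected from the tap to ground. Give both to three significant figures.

Open-circuit: V = 27.3 × 47.0/(56.2 + 47.0) = 12.4 V.
With the load, R2 becomes R2‖R_L = 37.91 kΩ, so V = 27.3 × 37.91/94.11 = 11.0 V.

Unloaded: 12.4 V; loaded: 11.0 V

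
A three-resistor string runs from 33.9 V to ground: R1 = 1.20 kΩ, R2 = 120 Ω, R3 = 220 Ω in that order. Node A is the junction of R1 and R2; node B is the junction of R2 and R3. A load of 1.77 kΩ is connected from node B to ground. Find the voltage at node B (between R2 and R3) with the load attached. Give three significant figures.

V ≈ 4.38 V

At node B, R3 is in parallel with the load: R3‖R_L = 195.7 Ω.
Below node A the resistance is R2 + (R3‖R_L) = 315.7 Ω, so V_A = 33.9 × 315.7/1516 = 7.061 V.
Then V_B = V_A × (R3‖R_L)/(R2 + R3‖R_L) = 7.061 × 195.7/315.7 = 4.38 V.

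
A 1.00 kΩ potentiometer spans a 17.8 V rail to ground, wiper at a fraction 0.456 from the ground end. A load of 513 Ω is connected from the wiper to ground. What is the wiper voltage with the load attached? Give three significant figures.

The wiper splits the pot into (1−α)R = 544.0 Ω above and αR = 456.0 Ω below.
Lower section ‖ load = 241.4 Ω.
V_wiper = 17.8 × 241.4/(544.0 + 241.4) = 5.47 V.

V ≈ 5.47 V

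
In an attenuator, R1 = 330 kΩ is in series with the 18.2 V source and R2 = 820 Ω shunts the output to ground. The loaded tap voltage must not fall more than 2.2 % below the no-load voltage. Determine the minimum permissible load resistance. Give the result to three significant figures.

Output resistance R_th = R1‖R2 = (330000 × 820)/330800 = 818.0 Ω.
The fractional drop is R_th/(R_th + R_L); requiring this ≤ 0.0220 gives R_L ≥ R_th(1/0.0220 − 1) = 818.0 × 44.45 = 36.4 kΩ.

R_L(min) ≈ 36.4 kΩ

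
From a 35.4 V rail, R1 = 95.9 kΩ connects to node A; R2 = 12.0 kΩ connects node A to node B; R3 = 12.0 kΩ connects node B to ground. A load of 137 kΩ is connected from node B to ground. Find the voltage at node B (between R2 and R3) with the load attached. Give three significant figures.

V ≈ 3.28 V

At node B, R3 is in parallel with the load: R3‖R_L = 11.03 kΩ.
Below node A the resistance is R2 + (R3‖R_L) = 23.03 kΩ, so V_A = 35.4 × 23.03/118.9 = 6.856 V.
Then V_B = V_A × (R3‖R_L)/(R2 + R3‖R_L) = 6.856 × 11.03/23.03 = 3.28 V.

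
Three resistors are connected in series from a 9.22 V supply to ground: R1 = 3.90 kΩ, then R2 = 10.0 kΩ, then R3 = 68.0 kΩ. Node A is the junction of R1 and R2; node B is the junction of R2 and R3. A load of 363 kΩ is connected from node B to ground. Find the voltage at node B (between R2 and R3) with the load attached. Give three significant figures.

V ≈ 7.42 V

At node B, R3 is in parallel with the load: R3‖R_L = 57.27 kΩ.
Below node A the resistance is R2 + (R3‖R_L) = 67.27 kΩ, so V_A = 9.22 × 67.27/71.17 = 8.715 V.
Then V_B = V_A × (R3‖R_L)/(R2 + R3‖R_L) = 8.715 × 57.27/67.27 = 7.42 V.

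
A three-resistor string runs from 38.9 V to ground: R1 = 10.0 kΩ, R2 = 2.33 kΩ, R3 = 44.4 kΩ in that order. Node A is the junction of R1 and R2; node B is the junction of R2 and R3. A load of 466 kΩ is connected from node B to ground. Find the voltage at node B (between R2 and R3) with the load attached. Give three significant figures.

V ≈ 29.8 V

At node B, R3 is in parallel with the load: R3‖R_L = 40.54 kΩ.
Below node A the resistance is R2 + (R3‖R_L) = 42.87 kΩ, so V_A = 38.9 × 42.87/52.87 = 31.54 V.
Then V_B = V_A × (R3‖R_L)/(R2 + R3‖R_L) = 31.54 × 40.54/42.87 = 29.8 V.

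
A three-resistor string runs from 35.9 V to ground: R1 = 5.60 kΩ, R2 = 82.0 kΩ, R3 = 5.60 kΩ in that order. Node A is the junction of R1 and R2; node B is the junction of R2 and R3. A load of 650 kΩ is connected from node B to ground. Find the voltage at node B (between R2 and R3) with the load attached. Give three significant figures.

V ≈ 2.14 V

At node B, R3 is in parallel with the load: R3‖R_L = 5.552 kΩ.
Below node A the resistance is R2 + (R3‖R_L) = 87.55 kΩ, so V_A = 35.9 × 87.55/93.15 = 33.74 V.
Then V_B = V_A × (R3‖R_L)/(R2 + R3‖R_L) = 33.74 × 5.552/87.55 = 2.14 V.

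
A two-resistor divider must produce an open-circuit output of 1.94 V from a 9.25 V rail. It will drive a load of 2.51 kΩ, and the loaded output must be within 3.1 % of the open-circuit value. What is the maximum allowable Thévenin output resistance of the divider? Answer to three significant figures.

Loading drop = R_th/(R_th + R_L) ≤ 0.0310, so R_th ≤ R_L · ε/(1−ε) = 2.51 kΩ × 0.0310/0.9690 = 80.3 Ω.
(Any R1, R2 with R2/(R1+R2) = 0.210 and R1‖R2 ≤ 80.3 Ω will meet the spec.)

R_th ≤ 80.3 Ω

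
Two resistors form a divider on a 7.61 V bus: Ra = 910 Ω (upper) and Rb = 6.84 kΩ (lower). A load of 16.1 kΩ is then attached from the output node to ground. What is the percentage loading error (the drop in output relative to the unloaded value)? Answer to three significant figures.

The divider's output (Thévenin) resistance is Ra‖Rb = 803.1 Ω.
Fractional drop under load = R_th/(R_th + R_L) = 803.1 / (803.1 + 16100) = 0.04751.
So the output falls by 4.75 %.

4.75 %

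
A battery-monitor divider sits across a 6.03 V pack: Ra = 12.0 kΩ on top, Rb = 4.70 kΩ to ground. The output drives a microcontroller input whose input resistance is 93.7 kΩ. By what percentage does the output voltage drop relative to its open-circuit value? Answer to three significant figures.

3.48 %

The divider's output (Thévenin) resistance is Ra‖Rb = 3.377 kΩ.
Fractional drop under load = R_th/(R_th + R_L) = 3.377 / (3.377 + 93.7) = 0.03479.
So the output falls by 3.48 %.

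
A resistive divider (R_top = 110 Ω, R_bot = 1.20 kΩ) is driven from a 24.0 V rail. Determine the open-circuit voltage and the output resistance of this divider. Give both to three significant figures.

V_th is the open-circuit tap voltage: 24.0 × 1200/(110 + 1200) = 22.0 V.
With the supply zeroed, R_top and R_bot appear in parallel from the tap: R_th = R_top‖R_bot = (110 × 1200)/1310 = 101 Ω.

V_th = 22.0 V, R_th = 101 Ω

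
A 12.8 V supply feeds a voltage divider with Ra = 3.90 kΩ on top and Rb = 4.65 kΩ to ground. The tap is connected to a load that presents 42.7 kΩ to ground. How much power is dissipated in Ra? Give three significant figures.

P ≈ 9.76 mW

Total resistance from the source is Ra + (Rb‖R_L) = 8.093 kΩ, so I = 12.8/8.093 kΩ = 1.582 mA.
P = I²·Ra = (1.582 mA)² × 3.90 kΩ = 9.76 mW.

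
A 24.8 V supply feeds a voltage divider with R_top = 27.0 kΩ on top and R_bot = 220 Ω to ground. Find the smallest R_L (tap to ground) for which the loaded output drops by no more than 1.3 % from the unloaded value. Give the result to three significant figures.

Output resistance R_th = R_top‖R_bot = (27000 × 220)/27220 = 218.2 Ω.
The fractional drop is R_th/(R_th + R_L); requiring this ≤ 0.0130 gives R_L ≥ R_th(1/0.0130 − 1) = 218.2 × 75.92 = 16.6 kΩ.

R_L(min) ≈ 16.6 kΩ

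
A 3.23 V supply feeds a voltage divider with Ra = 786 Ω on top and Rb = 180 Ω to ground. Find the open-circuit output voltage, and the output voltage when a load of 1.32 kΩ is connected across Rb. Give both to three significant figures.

Open-circuit: V = 3.23 × 180/(786 + 180) = 0.602 V.
With the load, Rb becomes Rb‖R_L = 158.4 Ω, so V = 3.23 × 158.4/944.4 = 0.542 V.

Unloaded: 0.602 V; loaded: 0.542 V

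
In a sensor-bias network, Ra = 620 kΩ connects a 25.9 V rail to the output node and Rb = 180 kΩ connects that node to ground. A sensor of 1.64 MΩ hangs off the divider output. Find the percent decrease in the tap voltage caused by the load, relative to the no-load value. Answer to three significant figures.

7.84 %

The divider's output (Thévenin) resistance is Ra‖Rb = 139.5 kΩ.
Fractional drop under load = R_th/(R_th + R_L) = 139.5 / (139.5 + 1640) = 0.07839.
So the output falls by 7.84 %.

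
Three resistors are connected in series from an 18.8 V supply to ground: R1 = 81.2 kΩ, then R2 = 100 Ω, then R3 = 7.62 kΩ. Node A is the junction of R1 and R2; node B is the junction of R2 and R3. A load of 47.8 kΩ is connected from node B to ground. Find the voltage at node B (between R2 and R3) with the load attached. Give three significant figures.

At node B, R3 is in parallel with the load: R3‖R_L = 6572 Ω.
Below node A the resistance is R2 + (R3‖R_L) = 6672 Ω, so V_A = 18.8 × 6672/87870 = 1.428 V.
Then V_B = V_A × (R3‖R_L)/(R2 + R3‖R_L) = 1.428 × 6572/6672 = 1.41 V.

V ≈ 1.41 V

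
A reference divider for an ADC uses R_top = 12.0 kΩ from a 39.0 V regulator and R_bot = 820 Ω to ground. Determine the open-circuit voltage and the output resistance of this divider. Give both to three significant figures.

V_th = 2.49 V, R_th = 768 Ω

V_th is the open-circuit tap voltage: 39.0 × 820/(12000 + 820) = 2.49 V.
With the supply zeroed, R_top and R_bot appear in parallel from the tap: R_th = R_top‖R_bot = (12000 × 820)/12820 = 768 Ω.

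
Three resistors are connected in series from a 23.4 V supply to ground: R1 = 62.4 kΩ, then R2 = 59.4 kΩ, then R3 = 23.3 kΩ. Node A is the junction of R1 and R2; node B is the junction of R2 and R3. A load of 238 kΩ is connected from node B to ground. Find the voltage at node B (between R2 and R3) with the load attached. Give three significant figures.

At node B, R3 is in parallel with the load: R3‖R_L = 21.22 kΩ.
Below node A the resistance is R2 + (R3‖R_L) = 80.62 kΩ, so V_A = 23.4 × 80.62/143.0 = 13.19 V.
Then V_B = V_A × (R3‖R_L)/(R2 + R3‖R_L) = 13.19 × 21.22/80.62 = 3.47 V.

V ≈ 3.47 V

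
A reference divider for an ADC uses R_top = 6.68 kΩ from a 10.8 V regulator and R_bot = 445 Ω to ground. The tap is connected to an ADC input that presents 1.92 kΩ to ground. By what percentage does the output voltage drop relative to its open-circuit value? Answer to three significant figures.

The divider's output (Thévenin) resistance is R_top‖R_bot = 417.2 Ω.
Fractional drop under load = R_th/(R_th + R_L) = 417.2 / (417.2 + 1920) = 0.1785.
So the output falls by 17.9 %.

17.9 %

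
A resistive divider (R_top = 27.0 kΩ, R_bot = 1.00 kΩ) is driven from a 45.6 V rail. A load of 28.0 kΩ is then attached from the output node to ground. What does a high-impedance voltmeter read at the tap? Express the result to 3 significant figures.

The load sits in parallel with R_bot: R_bot‖R_L = (1.00 × 28.0) / (1.00 + 28.0) = 0.9655 kΩ.
V_out = 45.6 × 0.9655 / (27.0 + 0.9655) = 45.6 × 0.9655/27.97 = 1.57 V.
(Unloaded it would have been 1.63 V.)

V_out ≈ 1.57 V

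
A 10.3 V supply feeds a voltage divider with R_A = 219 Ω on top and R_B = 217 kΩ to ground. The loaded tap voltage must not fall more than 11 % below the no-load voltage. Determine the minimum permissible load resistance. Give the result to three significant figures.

R_L(min) ≈ 1.77 kΩ

Output resistance R_th = R_A‖R_B = (219 × 217000)/217200 = 218.8 Ω.
The fractional drop is R_th/(R_th + R_L); requiring this ≤ 0.110 gives R_L ≥ R_th(1/0.110 − 1) = 218.8 × 8.091 = 1.77 kΩ.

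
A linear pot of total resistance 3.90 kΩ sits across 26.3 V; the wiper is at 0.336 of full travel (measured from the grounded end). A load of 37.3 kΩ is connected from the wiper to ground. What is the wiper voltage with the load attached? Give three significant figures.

V ≈ 8.64 V

The wiper splits the pot into (1−α)R = 2.590 kΩ above and αR = 1.310 kΩ below.
Lower section ‖ load = 1.266 kΩ.
V_wiper = 26.3 × 1.266/(2.590 + 1.266) = 8.64 V.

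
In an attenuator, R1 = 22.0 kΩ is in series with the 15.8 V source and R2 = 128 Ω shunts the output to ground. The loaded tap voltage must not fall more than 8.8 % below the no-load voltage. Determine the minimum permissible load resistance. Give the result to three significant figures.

R_L(min) ≈ 1.32 kΩ

Output resistance R_th = R1‖R2 = (22000 × 128)/22130 = 127.3 Ω.
The fractional drop is R_th/(R_th + R_L); requiring this ≤ 0.0880 gives R_L ≥ R_th(1/0.0880 − 1) = 127.3 × 10.36 = 1.32 kΩ.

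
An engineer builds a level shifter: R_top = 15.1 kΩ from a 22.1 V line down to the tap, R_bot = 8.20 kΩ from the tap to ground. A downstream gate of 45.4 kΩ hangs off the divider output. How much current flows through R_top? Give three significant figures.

I ≈ 1.00 mA

R_bot‖R_L = 6.946 kΩ, so the source sees R_top + R_bot‖R_L = 22.05 kΩ.
I = 22.1 V / 22.05 kΩ = 1.00 mA.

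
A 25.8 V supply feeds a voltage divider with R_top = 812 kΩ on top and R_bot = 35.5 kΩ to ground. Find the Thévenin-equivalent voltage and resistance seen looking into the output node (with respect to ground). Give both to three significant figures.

V_th = 1.08 V, R_th = 34.0 kΩ

V_th is the open-circuit tap voltage: 25.8 × 35.5/(812 + 35.5) = 1.08 V.
With the supply zeroed, R_top and R_bot appear in parallel from the tap: R_th = R_top‖R_bot = (812 × 35.5)/847.5 = 34.0 kΩ.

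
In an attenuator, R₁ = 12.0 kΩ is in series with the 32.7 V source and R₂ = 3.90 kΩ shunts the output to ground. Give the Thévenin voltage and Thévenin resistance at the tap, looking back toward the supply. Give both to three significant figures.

V_th = 8.02 V, R_th = 2.94 kΩ

V_th is the open-circuit tap voltage: 32.7 × 3.90/(12.0 + 3.90) = 8.02 V.
With the supply zeroed, R₁ and R₂ appear in parallel from the tap: R_th = R₁‖R₂ = (12.0 × 3.90)/15.90 = 2.94 kΩ.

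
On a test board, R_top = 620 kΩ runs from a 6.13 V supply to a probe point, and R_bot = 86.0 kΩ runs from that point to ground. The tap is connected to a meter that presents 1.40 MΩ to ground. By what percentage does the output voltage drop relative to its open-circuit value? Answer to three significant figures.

The divider's output (Thévenin) resistance is R_top‖R_bot = 75.52 kΩ.
Fractional drop under load = R_th/(R_th + R_L) = 75.52 / (75.52 + 1400) = 0.05118.
So the output falls by 5.12 %.

5.12 %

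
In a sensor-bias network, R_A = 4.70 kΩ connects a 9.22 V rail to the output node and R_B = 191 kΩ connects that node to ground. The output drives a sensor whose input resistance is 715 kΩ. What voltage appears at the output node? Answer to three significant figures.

V_out ≈ 8.94 V

The load sits in parallel with R_B: R_B‖R_L = (191 × 715) / (191 + 715) = 150.7 kΩ.
V_out = 9.22 × 150.7 / (4.70 + 150.7) = 9.22 × 150.7/155.4 = 8.94 V.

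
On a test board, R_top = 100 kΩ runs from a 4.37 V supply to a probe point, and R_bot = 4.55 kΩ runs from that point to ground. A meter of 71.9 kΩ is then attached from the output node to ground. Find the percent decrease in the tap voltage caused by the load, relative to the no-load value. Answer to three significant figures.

5.71 %

The divider's output (Thévenin) resistance is R_top‖R_bot = 4.352 kΩ.
Fractional drop under load = R_th/(R_th + R_L) = 4.352 / (4.352 + 71.9) = 0.05707.
So the output falls by 5.71 %.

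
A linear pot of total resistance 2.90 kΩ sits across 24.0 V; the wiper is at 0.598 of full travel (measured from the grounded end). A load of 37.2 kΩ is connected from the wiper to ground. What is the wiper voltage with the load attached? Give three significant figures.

The wiper splits the pot into (1−α)R = 1.166 kΩ above and αR = 1.734 kΩ below.
Lower section ‖ load = 1.657 kΩ.
V_wiper = 24.0 × 1.657/(1.166 + 1.657) = 14.1 V.

V ≈ 14.1 V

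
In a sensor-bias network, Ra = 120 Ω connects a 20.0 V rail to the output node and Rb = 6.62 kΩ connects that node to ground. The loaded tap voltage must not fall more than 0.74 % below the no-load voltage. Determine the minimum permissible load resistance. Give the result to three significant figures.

R_L(min) ≈ 15.8 kΩ

Output resistance R_th = Ra‖Rb = (120 × 6620)/6740 = 117.9 Ω.
The fractional drop is R_th/(R_th + R_L); requiring this ≤ 0.00740 gives R_L ≥ R_th(1/0.00740 − 1) = 117.9 × 134.1 = 15.8 kΩ.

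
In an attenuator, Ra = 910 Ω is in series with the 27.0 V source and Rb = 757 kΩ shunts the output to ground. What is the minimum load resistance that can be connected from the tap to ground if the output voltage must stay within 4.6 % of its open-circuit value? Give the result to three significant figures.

R_L(min) ≈ 18.8 kΩ

Output resistance R_th = Ra‖Rb = (910 × 757000)/757900 = 908.9 Ω.
The fractional drop is R_th/(R_th + R_L); requiring this ≤ 0.0460 gives R_L ≥ R_th(1/0.0460 − 1) = 908.9 × 20.74 = 18.8 kΩ.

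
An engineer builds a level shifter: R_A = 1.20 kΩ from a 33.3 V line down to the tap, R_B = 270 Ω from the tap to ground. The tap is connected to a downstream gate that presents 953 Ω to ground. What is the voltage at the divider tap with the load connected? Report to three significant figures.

The load sits in parallel with R_B: R_B‖R_L = (270 × 953) / (270 + 953) = 210.4 Ω.
V_out = 33.3 × 210.4 / (1200 + 210.4) = 33.3 × 210.4/1410 = 4.97 V.

V_out ≈ 4.97 V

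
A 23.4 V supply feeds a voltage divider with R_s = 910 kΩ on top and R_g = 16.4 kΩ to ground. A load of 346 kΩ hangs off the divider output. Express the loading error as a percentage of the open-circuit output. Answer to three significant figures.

4.45 %

The divider's output (Thévenin) resistance is R_s‖R_g = 16.11 kΩ.
Fractional drop under load = R_th/(R_th + R_L) = 16.11 / (16.11 + 346) = 0.04449.
So the output falls by 4.45 %.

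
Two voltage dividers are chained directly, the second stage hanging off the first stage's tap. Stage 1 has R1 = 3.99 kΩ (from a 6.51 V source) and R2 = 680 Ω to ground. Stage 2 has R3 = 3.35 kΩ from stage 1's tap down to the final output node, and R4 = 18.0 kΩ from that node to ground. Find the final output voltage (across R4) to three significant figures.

Stage 2 presents R3+R4 = 21350 Ω as a load on stage 1's tap.
Stage 1's lower leg becomes R2‖(R3+R4) = 659.0 Ω, so V_mid = 6.51 × 659.0/4649 = 0.9228 V.
Stage 2 is itself unloaded: V_out = V_mid × R4/(R3+R4) = 0.9228 × 18000/21350 = 0.778 V.

V_out ≈ 0.778 V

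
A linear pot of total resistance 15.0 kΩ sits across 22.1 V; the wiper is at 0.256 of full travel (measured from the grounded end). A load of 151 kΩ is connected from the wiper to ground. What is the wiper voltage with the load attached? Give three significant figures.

The wiper splits the pot into (1−α)R = 11.16 kΩ above and αR = 3.840 kΩ below.
Lower section ‖ load = 3.745 kΩ.
V_wiper = 22.1 × 3.745/(11.16 + 3.745) = 5.55 V.

V ≈ 5.55 V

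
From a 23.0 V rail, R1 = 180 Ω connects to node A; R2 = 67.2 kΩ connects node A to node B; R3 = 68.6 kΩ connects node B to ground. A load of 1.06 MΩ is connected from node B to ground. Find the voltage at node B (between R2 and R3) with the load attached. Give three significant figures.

At node B, R3 is in parallel with the load: R3‖R_L = 64430 Ω.
Below node A the resistance is R2 + (R3‖R_L) = 131600 Ω, so V_A = 23.0 × 131600/131800 = 22.97 V.
Then V_B = V_A × (R3‖R_L)/(R2 + R3‖R_L) = 22.97 × 64430/131600 = 11.2 V.

V ≈ 11.2 V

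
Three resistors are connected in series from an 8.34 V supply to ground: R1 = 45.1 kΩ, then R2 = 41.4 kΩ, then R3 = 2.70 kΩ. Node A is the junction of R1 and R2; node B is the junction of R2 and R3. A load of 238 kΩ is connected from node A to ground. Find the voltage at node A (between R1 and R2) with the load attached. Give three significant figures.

V ≈ 3.77 V

Below node A the series string R2+R3 = 44.10 kΩ sits in parallel with the 238 kΩ load: 37.21 kΩ.
V_A = 8.34 × 37.21/(45.1 + 37.21) = 3.77 V.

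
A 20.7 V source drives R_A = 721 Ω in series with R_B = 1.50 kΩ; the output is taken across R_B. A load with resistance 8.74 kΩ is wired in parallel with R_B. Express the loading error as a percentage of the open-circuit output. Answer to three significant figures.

5.28 %

The divider's output (Thévenin) resistance is R_A‖R_B = 486.9 Ω.
Fractional drop under load = R_th/(R_th + R_L) = 486.9 / (486.9 + 8740) = 0.05277.
So the output falls by 5.28 %.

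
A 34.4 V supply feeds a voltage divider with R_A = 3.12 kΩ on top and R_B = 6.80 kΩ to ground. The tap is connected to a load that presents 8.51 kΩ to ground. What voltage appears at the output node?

V_out ≈ 18.8 V

The load sits in parallel with R_B: R_B‖R_L = (6.80 × 8.51) / (6.80 + 8.51) = 3.780 kΩ.
V_out = 34.4 × 3.780 / (3.12 + 3.780) = 34.4 × 3.780/6.900 = 18.8 V.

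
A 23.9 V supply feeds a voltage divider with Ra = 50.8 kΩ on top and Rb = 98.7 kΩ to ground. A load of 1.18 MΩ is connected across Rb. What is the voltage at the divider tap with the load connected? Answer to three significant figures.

V_out ≈ 15.3 V

The load sits in parallel with Rb: Rb‖R_L = (98.7 × 1180) / (98.7 + 1180) = 91.08 kΩ.
V_out = 23.9 × 91.08 / (50.8 + 91.08) = 23.9 × 91.08/141.9 = 15.3 V.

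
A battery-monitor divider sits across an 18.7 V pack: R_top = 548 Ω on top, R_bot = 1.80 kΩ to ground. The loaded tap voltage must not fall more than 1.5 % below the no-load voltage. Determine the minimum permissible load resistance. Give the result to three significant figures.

Output resistance R_th = R_top‖R_bot = (548 × 1800)/2348 = 420.1 Ω.
The fractional drop is R_th/(R_th + R_L); requiring this ≤ 0.0150 gives R_L ≥ R_th(1/0.0150 − 1) = 420.1 × 65.67 = 27.6 kΩ.

R_L(min) ≈ 27.6 kΩ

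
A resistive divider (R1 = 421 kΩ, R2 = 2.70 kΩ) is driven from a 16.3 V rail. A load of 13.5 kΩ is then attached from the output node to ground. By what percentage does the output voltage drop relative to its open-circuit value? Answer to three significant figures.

16.6 %

The divider's output (Thévenin) resistance is R1‖R2 = 2.683 kΩ.
Fractional drop under load = R_th/(R_th + R_L) = 2.683 / (2.683 + 13.5) = 0.1658.
So the output falls by 16.6 %.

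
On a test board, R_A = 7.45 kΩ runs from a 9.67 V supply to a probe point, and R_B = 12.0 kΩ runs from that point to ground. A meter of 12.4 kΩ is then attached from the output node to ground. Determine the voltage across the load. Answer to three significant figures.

The load sits in parallel with R_B: R_B‖R_L = (12.0 × 12.4) / (12.0 + 12.4) = 6.098 kΩ.
V_out = 9.67 × 6.098 / (7.45 + 6.098) = 9.67 × 6.098/13.55 = 4.35 V.

V_out ≈ 4.35 V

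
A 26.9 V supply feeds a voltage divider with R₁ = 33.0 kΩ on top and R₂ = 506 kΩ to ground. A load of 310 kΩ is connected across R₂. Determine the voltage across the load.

The load sits in parallel with R₂: R₂‖R_L = (506 × 310) / (506 + 310) = 192.2 kΩ.
V_out = 26.9 × 192.2 / (33.0 + 192.2) = 26.9 × 192.2/225.2 = 23.0 V.
(Unloaded it would have been 25.3 V.)

V_out ≈ 23.0 V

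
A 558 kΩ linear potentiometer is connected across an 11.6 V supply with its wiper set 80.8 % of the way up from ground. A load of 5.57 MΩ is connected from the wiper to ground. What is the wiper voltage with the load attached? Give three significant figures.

V ≈ 9.23 V

The wiper splits the pot into (1−α)R = 107.1 kΩ above and αR = 450.9 kΩ below.
Lower section ‖ load = 417.1 kΩ.
V_wiper = 11.6 × 417.1/(107.1 + 417.1) = 9.23 V.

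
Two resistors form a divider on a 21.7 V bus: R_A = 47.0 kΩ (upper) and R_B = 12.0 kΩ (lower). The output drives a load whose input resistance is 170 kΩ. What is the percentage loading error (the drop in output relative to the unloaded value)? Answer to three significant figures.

5.32 %

The divider's output (Thévenin) resistance is R_A‖R_B = 9.559 kΩ.
Fractional drop under load = R_th/(R_th + R_L) = 9.559 / (9.559 + 170) = 0.05324.
So the output falls by 5.32 %.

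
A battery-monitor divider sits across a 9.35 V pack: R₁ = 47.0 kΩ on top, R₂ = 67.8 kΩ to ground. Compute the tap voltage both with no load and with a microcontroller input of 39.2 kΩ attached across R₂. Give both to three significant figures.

Unloaded: 5.52 V; loaded: 3.23 V

Open-circuit: V = 9.35 × 67.8/(47.0 + 67.8) = 5.52 V.
With the load, R₂ becomes R₂‖R_L = 24.84 kΩ, so V = 9.35 × 24.84/71.84 = 3.23 V.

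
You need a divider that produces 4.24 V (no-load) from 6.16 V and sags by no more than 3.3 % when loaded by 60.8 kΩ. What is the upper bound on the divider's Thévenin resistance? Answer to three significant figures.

Loading drop = R_th/(R_th + R_L) ≤ 0.0330, so R_th ≤ R_L · ε/(1−ε) = 60.8 kΩ × 0.0330/0.9670 = 2.07 kΩ.

R_th ≤ 2.07 kΩ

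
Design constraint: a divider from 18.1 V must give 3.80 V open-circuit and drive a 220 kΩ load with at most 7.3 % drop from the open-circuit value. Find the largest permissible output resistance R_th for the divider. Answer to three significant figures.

Loading drop = R_th/(R_th + R_L) ≤ 0.0730, so R_th ≤ R_L · ε/(1−ε) = 220 kΩ × 0.0730/0.9270 = 17.3 kΩ.

R_th ≤ 17.3 kΩ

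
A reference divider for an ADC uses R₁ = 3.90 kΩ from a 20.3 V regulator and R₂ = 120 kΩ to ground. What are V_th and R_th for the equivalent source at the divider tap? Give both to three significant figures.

V_th = 19.7 V, R_th = 3.78 kΩ

V_th is the open-circuit tap voltage: 20.3 × 120/(3.90 + 120) = 19.7 V.
With the supply zeroed, R₁ and R₂ appear in parallel from the tap: R_th = R₁‖R₂ = (3.90 × 120)/123.9 = 3.78 kΩ.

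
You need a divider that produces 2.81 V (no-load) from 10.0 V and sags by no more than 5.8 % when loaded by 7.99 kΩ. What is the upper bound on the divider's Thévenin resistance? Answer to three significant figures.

R_th ≤ 492 Ω

Loading drop = R_th/(R_th + R_L) ≤ 0.0580, so R_th ≤ R_L · ε/(1−ε) = 7.99 kΩ × 0.0580/0.9420 = 492 Ω.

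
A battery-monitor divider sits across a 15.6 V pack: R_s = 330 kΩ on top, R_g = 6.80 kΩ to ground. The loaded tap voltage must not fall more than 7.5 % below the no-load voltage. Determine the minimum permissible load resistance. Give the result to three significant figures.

Output resistance R_th = R_s‖R_g = (330 × 6.80)/336.8 = 6.663 kΩ.
The fractional drop is R_th/(R_th + R_L); requiring this ≤ 0.0750 gives R_L ≥ R_th(1/0.0750 − 1) = 6.663 × 12.33 = 82.2 kΩ.

R_L(min) ≈ 82.2 kΩ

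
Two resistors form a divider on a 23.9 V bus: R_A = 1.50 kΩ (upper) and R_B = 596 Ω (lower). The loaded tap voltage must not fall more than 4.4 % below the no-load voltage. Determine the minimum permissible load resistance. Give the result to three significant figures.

Output resistance R_th = R_A‖R_B = (1500 × 596)/2096 = 426.5 Ω.
The fractional drop is R_th/(R_th + R_L); requiring this ≤ 0.0440 gives R_L ≥ R_th(1/0.0440 − 1) = 426.5 × 21.73 = 9.27 kΩ.

R_L(min) ≈ 9.27 kΩ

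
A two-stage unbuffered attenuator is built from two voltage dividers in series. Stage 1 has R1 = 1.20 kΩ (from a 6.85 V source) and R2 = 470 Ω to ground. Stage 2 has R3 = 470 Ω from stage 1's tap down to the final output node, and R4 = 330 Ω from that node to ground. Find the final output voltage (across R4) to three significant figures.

V_out ≈ 0.559 V

Stage 2 presents R3+R4 = 800.0 Ω as a load on stage 1's tap.
Stage 1's lower leg becomes R2‖(R3+R4) = 296.1 Ω, so V_mid = 6.85 × 296.1/1496 = 1.356 V.
Stage 2 is itself unloaded: V_out = V_mid × R4/(R3+R4) = 1.356 × 330/800.0 = 0.559 V.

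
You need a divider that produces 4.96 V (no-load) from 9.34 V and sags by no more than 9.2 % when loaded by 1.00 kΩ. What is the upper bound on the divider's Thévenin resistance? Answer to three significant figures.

Loading drop = R_th/(R_th + R_L) ≤ 0.0920, so R_th ≤ R_L · ε/(1−ε) = 1.00 kΩ × 0.0920/0.9080 = 101 Ω.

R_th ≤ 101 Ω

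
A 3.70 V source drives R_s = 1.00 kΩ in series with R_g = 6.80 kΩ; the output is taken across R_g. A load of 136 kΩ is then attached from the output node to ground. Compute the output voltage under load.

V_out ≈ 3.21 V

The load sits in parallel with R_g: R_g‖R_L = (6.80 × 136) / (6.80 + 136) = 6.476 kΩ.
V_out = 3.70 × 6.476 / (1.00 + 6.476) = 3.70 × 6.476/7.476 = 3.21 V.
(Unloaded it would have been 3.23 V.)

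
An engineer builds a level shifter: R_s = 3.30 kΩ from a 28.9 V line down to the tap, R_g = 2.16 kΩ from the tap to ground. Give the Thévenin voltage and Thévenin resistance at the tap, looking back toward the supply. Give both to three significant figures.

V_th = 11.4 V, R_th = 1.31 kΩ

V_th is the open-circuit tap voltage: 28.9 × 2.16/(3.30 + 2.16) = 11.4 V.
With the supply zeroed, R_s and R_g appear in parallel from the tap: R_th = R_s‖R_g = (3.30 × 2.16)/5.460 = 1.31 kΩ.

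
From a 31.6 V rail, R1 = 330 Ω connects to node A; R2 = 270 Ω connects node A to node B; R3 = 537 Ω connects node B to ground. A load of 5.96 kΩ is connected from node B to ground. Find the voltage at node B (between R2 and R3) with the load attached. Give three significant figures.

At node B, R3 is in parallel with the load: R3‖R_L = 492.6 Ω.
Below node A the resistance is R2 + (R3‖R_L) = 762.6 Ω, so V_A = 31.6 × 762.6/1093 = 22.06 V.
Then V_B = V_A × (R3‖R_L)/(R2 + R3‖R_L) = 22.06 × 492.6/762.6 = 14.2 V.

V ≈ 14.2 V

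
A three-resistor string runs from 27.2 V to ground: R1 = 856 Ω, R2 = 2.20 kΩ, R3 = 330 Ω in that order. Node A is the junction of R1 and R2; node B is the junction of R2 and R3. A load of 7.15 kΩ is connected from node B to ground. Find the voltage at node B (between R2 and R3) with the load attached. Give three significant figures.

At node B, R3 is in parallel with the load: R3‖R_L = 315.4 Ω.
Below node A the resistance is R2 + (R3‖R_L) = 2515 Ω, so V_A = 27.2 × 2515/3371 = 20.29 V.
Then V_B = V_A × (R3‖R_L)/(R2 + R3‖R_L) = 20.29 × 315.4/2515 = 2.54 V.

V ≈ 2.54 V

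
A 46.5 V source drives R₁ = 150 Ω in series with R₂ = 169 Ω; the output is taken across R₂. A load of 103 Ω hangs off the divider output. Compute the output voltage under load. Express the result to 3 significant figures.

V_out ≈ 13.9 V

The load sits in parallel with R₂: R₂‖R_L = (169 × 103) / (169 + 103) = 64.00 Ω.
V_out = 46.5 × 64.00 / (150 + 64.00) = 46.5 × 64.00/214.0 = 13.9 V.
(Unloaded it would have been 24.6 V.)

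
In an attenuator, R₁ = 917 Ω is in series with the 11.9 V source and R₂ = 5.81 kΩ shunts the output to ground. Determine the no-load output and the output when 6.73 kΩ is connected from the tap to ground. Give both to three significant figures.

Open-circuit: V = 11.9 × 5810/(917 + 5810) = 10.3 V.
With the load, R₂ becomes R₂‖R_L = 3118 Ω, so V = 11.9 × 3118/4035 = 9.20 V.

Unloaded: 10.3 V; loaded: 9.20 V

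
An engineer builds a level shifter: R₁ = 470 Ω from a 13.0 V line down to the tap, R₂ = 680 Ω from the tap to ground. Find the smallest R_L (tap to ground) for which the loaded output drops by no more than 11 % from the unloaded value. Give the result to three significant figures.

Output resistance R_th = R₁‖R₂ = (470 × 680)/1150 = 277.9 Ω.
The fractional drop is R_th/(R_th + R_L); requiring this ≤ 0.110 gives R_L ≥ R_th(1/0.110 − 1) = 277.9 × 8.091 = 2.25 kΩ.

R_L(min) ≈ 2.25 kΩ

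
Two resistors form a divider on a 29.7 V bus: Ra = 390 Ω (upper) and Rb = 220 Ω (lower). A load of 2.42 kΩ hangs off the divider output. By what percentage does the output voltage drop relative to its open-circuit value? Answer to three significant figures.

5.49 %

The divider's output (Thévenin) resistance is Ra‖Rb = 140.7 Ω.
Fractional drop under load = R_th/(R_th + R_L) = 140.7 / (140.7 + 2420) = 0.05493.
So the output falls by 5.49 %.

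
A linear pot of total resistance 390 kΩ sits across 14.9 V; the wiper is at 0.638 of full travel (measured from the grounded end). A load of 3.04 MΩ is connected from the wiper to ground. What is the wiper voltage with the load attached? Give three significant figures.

The wiper splits the pot into (1−α)R = 141.2 kΩ above and αR = 248.8 kΩ below.
Lower section ‖ load = 230.0 kΩ.
V_wiper = 14.9 × 230.0/(141.2 + 230.0) = 9.23 V.

V ≈ 9.23 V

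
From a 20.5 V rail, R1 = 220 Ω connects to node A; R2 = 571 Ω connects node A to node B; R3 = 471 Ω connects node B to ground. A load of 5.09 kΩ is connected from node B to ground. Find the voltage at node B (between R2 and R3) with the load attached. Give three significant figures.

At node B, R3 is in parallel with the load: R3‖R_L = 431.1 Ω.
Below node A the resistance is R2 + (R3‖R_L) = 1002 Ω, so V_A = 20.5 × 1002/1222 = 16.81 V.
Then V_B = V_A × (R3‖R_L)/(R2 + R3‖R_L) = 16.81 × 431.1/1002 = 7.23 V.

V ≈ 7.23 V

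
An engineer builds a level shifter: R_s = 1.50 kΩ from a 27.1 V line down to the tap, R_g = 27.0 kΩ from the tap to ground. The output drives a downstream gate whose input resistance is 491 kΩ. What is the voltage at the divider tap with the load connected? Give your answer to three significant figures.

V_out ≈ 25.6 V

The load sits in parallel with R_g: R_g‖R_L = (27.0 × 491) / (27.0 + 491) = 25.59 kΩ.
V_out = 27.1 × 25.59 / (1.50 + 25.59) = 27.1 × 25.59/27.09 = 25.6 V.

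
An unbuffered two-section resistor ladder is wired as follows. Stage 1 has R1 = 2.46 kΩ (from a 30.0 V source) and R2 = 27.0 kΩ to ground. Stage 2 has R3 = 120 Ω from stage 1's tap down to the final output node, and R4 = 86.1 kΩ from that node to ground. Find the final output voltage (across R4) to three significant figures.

V_out ≈ 26.8 V

Stage 2 presents R3+R4 = 86220 Ω as a load on stage 1's tap.
Stage 1's lower leg becomes R2‖(R3+R4) = 20560 Ω, so V_mid = 30.0 × 20560/23020 = 26.79 V.
Stage 2 is itself unloaded: V_out = V_mid × R4/(R3+R4) = 26.79 × 86100/86220 = 26.8 V.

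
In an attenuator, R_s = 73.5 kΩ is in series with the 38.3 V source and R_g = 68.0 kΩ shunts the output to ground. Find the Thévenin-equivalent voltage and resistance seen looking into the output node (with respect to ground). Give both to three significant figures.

V_th = 18.4 V, R_th = 35.3 kΩ

V_th is the open-circuit tap voltage: 38.3 × 68.0/(73.5 + 68.0) = 18.4 V.
With the supply zeroed, R_s and R_g appear in parallel from the tap: R_th = R_s‖R_g = (73.5 × 68.0)/141.5 = 35.3 kΩ.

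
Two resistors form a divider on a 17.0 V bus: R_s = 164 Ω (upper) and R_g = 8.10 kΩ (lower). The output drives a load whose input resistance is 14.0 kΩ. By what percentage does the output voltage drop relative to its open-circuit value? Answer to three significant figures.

The divider's output (Thévenin) resistance is R_s‖R_g = 160.7 Ω.
Fractional drop under load = R_th/(R_th + R_L) = 160.7 / (160.7 + 14000) = 0.01135.
So the output falls by 1.14 %.

1.14 %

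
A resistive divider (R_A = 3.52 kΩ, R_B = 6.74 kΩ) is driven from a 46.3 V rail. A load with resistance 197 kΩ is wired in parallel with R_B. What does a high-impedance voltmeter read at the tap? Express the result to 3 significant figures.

The load sits in parallel with R_B: R_B‖R_L = (6.74 × 197) / (6.74 + 197) = 6.517 kΩ.
V_out = 46.3 × 6.517 / (3.52 + 6.517) = 46.3 × 6.517/10.04 = 30.1 V.

V_out ≈ 30.1 V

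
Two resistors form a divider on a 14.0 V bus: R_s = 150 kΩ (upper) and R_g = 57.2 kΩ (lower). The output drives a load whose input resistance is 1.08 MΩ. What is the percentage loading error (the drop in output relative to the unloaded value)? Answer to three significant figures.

3.69 %

The divider's output (Thévenin) resistance is R_s‖R_g = 41.41 kΩ.
Fractional drop under load = R_th/(R_th + R_L) = 41.41 / (41.41 + 1080) = 0.03693.
So the output falls by 3.69 %.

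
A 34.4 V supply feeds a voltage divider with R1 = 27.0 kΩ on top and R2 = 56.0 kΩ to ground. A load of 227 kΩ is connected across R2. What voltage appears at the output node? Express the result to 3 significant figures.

The load sits in parallel with R2: R2‖R_L = (56.0 × 227) / (56.0 + 227) = 44.92 kΩ.
V_out = 34.4 × 44.92 / (27.0 + 44.92) = 34.4 × 44.92/71.92 = 21.5 V.

V_out ≈ 21.5 V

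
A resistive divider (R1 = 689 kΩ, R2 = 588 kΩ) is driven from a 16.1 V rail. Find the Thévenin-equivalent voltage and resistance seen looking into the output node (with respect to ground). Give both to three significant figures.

V_th is the open-circuit tap voltage: 16.1 × 588/(689 + 588) = 7.41 V.
With the supply zeroed, R1 and R2 appear in parallel from the tap: R_th = R1‖R2 = (689 × 588)/1277 = 317 kΩ.

V_th = 7.41 V, R_th = 317 kΩ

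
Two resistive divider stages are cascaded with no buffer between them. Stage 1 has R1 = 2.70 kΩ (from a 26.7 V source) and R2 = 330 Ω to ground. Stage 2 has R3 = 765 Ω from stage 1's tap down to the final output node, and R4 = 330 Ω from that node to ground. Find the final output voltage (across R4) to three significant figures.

V_out ≈ 0.691 V

Stage 2 presents R3+R4 = 1095 Ω as a load on stage 1's tap.
Stage 1's lower leg becomes R2‖(R3+R4) = 253.6 Ω, so V_mid = 26.7 × 253.6/2954 = 2.292 V.
Stage 2 is itself unloaded: V_out = V_mid × R4/(R3+R4) = 2.292 × 330/1095 = 0.691 V.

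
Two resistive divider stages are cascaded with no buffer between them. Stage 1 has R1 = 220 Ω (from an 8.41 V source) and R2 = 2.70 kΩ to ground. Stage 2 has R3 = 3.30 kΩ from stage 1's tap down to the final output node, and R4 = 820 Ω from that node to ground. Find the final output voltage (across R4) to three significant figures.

V_out ≈ 1.47 V

Stage 2 presents R3+R4 = 4120 Ω as a load on stage 1's tap.
Stage 1's lower leg becomes R2‖(R3+R4) = 1631 Ω, so V_mid = 8.41 × 1631/1851 = 7.410 V.
Stage 2 is itself unloaded: V_out = V_mid × R4/(R3+R4) = 7.410 × 820/4120 = 1.47 V.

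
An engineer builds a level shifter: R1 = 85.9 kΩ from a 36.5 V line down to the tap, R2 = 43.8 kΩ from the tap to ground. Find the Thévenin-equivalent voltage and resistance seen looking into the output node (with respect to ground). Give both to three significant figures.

V_th is the open-circuit tap voltage: 36.5 × 43.8/(85.9 + 43.8) = 12.3 V.
With the supply zeroed, R1 and R2 appear in parallel from the tap: R_th = R1‖R2 = (85.9 × 43.8)/129.7 = 29.0 kΩ.

V_th = 12.3 V, R_th = 29.0 kΩ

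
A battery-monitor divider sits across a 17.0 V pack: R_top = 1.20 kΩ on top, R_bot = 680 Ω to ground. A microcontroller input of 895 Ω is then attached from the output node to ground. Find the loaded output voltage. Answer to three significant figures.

The load sits in parallel with R_bot: R_bot‖R_L = (680 × 895) / (680 + 895) = 386.4 Ω.
V_out = 17.0 × 386.4 / (1200 + 386.4) = 17.0 × 386.4/1586 = 4.14 V.
(Unloaded it would have been 6.15 V.)

V_out ≈ 4.14 V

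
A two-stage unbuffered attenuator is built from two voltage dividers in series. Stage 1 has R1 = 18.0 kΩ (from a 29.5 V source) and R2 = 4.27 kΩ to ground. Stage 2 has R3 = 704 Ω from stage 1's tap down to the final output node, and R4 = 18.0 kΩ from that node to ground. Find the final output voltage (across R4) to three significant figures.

Stage 2 presents R3+R4 = 18700 Ω as a load on stage 1's tap.
Stage 1's lower leg becomes R2‖(R3+R4) = 3476 Ω, so V_mid = 29.5 × 3476/21480 = 4.775 V.
Stage 2 is itself unloaded: V_out = V_mid × R4/(R3+R4) = 4.775 × 18000/18700 = 4.60 V.

V_out ≈ 4.60 V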